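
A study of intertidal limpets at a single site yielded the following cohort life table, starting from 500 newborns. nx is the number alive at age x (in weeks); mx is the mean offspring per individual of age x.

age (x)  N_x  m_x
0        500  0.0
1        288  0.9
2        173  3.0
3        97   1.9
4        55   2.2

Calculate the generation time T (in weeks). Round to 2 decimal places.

lx = nx/n0 = nx/500: 1, 0.576, 0.346, 0.194, 0.11
lx·mx: 0, 0.5184, 1.038, 0.3686, 0.242 → R0 = 2.167
x·lx·mx: 0, 0.5184, 2.076, 1.1058, 0.968 → Σ = 4.6682
T = 4.6682 / 2.167 = 2.154222… → 2.15

2.15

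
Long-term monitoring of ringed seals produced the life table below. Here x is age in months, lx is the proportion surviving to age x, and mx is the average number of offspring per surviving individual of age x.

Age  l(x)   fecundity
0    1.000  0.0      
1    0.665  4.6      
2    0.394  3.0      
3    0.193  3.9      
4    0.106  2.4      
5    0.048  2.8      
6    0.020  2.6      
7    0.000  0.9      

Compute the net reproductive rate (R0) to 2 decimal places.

5.43

lx·mx by age: 0, 3.059, 1.182, 0.7527, 0.2544, 0.1344, 0.052, 0
R0 = Σ lx·mx = 5.4345 → 5.43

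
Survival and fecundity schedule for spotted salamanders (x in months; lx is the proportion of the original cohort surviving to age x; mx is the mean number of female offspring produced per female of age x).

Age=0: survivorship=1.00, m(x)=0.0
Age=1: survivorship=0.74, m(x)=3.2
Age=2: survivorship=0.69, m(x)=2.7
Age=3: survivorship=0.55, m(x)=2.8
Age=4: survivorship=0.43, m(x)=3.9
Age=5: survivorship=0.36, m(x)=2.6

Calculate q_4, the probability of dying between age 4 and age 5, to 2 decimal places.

0.16

q_4 = (l_4 − l_5) / l_4 = (0.43 − 0.36) / 0.43
     = 0.07 / 0.43 = 0.162791… → 0.16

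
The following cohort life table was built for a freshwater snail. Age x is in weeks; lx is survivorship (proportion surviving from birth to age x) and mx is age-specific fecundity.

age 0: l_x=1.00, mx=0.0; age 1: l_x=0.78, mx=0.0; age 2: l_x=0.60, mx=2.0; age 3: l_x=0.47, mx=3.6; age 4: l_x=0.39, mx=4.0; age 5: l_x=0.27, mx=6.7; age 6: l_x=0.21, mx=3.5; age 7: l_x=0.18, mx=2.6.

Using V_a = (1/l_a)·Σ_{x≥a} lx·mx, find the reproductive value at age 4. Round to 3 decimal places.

11.723

lx·mx for x ≥ 4: 1.56, 1.809, 0.735, 0.468 → sum = 4.572
V_4 = 4.572 / l_4 = 4.572 / 0.39 = 11.723077… → 11.723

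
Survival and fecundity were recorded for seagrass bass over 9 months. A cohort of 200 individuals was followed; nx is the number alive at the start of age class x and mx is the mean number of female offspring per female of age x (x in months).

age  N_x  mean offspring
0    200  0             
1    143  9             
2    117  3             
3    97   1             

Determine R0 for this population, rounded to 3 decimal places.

8.675

lx = nx/n0 = nx/200: 1, 0.715, 0.585, 0.485
lx·mx by age: 0, 6.435, 1.755, 0.485
R0 = Σ lx·mx = 8.675 → 8.675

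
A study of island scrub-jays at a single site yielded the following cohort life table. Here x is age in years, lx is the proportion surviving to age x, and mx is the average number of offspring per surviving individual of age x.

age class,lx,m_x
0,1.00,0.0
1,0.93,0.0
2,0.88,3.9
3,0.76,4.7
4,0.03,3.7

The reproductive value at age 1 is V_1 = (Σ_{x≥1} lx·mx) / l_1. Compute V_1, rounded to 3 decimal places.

7.651

lx·mx for x ≥ 1: 0, 3.432, 3.572, 0.111 → sum = 7.115
V_1 = 7.115 / l_1 = 7.115 / 0.93 = 7.650538… → 7.651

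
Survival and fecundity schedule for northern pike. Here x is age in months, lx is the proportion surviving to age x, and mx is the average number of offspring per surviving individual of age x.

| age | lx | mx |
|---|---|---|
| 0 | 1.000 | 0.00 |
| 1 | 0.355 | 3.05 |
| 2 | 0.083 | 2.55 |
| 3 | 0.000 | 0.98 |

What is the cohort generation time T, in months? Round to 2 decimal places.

lx·mx: 0, 1.08275, 0.21165, 0 → R0 = 1.2944
x·lx·mx: 0, 1.08275, 0.4233, 0 → Σ = 1.50605
T = 1.50605 / 1.2944 = 1.163512… → 1.16

1.16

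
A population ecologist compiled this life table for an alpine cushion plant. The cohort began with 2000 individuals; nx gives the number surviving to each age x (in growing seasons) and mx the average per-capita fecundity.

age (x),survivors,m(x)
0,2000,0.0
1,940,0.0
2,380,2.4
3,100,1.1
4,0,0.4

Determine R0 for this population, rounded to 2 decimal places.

lx = nx/n0 = nx/2000: 1, 0.47, 0.19, 0.05, 0
lx·mx by age: 0, 0, 0.456, 0.055, 0
R0 = Σ lx·mx = 0.511 → 0.51

0.51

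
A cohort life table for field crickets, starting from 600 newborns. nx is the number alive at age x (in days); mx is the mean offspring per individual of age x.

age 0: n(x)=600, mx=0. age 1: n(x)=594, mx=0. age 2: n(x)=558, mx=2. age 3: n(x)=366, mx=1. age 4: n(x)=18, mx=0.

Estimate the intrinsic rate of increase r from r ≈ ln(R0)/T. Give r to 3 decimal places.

lx = nx/n0 = nx/600: 1, 0.99, 0.93, 0.61, 0.03
R0 = Σ lx·mx = 0 + 0 + 1.86 + 0.61 + 0 = 2.47
Σ x·lx·mx = 5.55; T = 5.55/2.47 = 2.24696…
r ≈ ln(R0)/T = ln(2.47)/2.24696… = 0.40242… → 0.402

0.402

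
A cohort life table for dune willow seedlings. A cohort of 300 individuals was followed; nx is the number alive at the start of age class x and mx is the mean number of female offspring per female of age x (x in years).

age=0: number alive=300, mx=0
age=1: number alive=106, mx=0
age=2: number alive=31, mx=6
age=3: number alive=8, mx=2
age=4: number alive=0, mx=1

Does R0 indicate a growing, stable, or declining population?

declining

lx = nx/n0 = nx/300: 1, 0.35333…, 0.10333…, 0.02667…, 0
R0 = Σ lx·mx = 0 + 0 + 0.62… + 0.053333… + 0 = 0.673333…
R0 < 1, so the population is declining.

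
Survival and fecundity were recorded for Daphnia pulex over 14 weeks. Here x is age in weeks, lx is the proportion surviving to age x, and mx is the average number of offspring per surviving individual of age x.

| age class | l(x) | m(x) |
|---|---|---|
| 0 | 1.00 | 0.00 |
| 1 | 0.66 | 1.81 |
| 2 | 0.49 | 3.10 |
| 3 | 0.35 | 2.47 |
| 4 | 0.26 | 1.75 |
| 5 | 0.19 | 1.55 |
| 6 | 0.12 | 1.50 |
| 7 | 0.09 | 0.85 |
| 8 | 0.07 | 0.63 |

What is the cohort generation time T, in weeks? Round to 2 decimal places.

2.61

lx·mx: 0, 1.1946, 1.519, 0.8645, 0.455, 0.2945, 0.18, 0.0765, 0.0441 → R0 = 4.6282
x·lx·mx: 0, 1.1946, 3.038, 2.5935, 1.82, 1.4725, 1.08, 0.5355, 0.3528 → Σ = 12.0869
T = 12.0869 / 4.6282 = 2.611577… → 2.61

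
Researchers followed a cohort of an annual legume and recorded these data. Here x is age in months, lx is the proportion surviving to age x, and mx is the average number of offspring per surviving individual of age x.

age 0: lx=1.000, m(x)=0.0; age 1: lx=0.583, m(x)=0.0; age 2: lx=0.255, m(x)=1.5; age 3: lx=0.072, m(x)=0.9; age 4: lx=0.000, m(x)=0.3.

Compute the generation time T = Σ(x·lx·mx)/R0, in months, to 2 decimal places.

2.14

lx·mx: 0, 0, 0.3825, 0.0648, 0 → R0 = 0.4473
x·lx·mx: 0, 0, 0.765, 0.1944, 0 → Σ = 0.9594
T = 0.9594 / 0.4473 = 2.144869… → 2.14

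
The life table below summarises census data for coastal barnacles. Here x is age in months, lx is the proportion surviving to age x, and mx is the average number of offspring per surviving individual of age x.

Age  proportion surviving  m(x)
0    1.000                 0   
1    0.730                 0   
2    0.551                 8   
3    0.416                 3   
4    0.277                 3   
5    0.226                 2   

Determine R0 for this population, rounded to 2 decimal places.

lx·mx by age: 0, 0, 4.408, 1.248, 0.831, 0.452
R0 = Σ lx·mx = 6.939 → 6.94

6.94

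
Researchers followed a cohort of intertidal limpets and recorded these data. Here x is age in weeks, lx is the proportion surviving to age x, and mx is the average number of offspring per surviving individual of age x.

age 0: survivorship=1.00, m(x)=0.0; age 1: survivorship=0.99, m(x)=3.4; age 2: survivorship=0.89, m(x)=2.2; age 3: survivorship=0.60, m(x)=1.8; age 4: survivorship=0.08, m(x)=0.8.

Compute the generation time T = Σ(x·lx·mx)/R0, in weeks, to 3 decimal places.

lx·mx: 0, 3.366, 1.958, 1.08, 0.064 → R0 = 6.468
x·lx·mx: 0, 3.366, 3.916, 3.24, 0.256 → Σ = 10.778
T = 10.778 / 6.468 = 1.666357… → 1.666

1.666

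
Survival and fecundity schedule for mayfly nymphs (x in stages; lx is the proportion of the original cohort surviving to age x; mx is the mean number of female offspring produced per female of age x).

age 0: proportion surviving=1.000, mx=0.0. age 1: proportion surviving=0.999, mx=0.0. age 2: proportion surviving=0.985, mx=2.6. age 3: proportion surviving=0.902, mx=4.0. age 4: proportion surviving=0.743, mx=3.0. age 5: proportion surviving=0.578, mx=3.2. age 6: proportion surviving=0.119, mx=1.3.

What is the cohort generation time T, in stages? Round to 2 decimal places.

3.37

lx·mx: 0, 0, 2.561, 3.608, 2.229, 1.8496, 0.1547 → R0 = 10.4023
x·lx·mx: 0, 0, 5.122, 10.824, 8.916, 9.248, 0.9282 → Σ = 35.0382
T = 35.0382 / 10.4023 = 3.368313… → 3.37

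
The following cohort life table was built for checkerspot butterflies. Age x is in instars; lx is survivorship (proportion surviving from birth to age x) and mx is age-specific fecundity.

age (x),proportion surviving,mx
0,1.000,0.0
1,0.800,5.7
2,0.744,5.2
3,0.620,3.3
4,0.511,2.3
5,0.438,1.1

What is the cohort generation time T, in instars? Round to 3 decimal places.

2.106

lx·mx: 0, 4.56, 3.8688, 2.046, 1.1753, 0.4818 → R0 = 12.1319
x·lx·mx: 0, 4.56, 7.7376, 6.138, 4.7012, 2.409 → Σ = 25.5458
T = 25.5458 / 12.1319 = 2.105672… → 2.106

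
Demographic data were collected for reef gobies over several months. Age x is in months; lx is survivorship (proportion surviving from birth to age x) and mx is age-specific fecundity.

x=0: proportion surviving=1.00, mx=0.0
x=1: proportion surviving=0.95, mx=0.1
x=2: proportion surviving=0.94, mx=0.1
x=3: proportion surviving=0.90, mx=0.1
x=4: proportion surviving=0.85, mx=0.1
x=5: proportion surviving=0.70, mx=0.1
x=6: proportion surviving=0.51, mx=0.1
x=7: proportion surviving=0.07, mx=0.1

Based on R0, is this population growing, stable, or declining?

R0 = Σ lx·mx = 0 + 0.095 + 0.094 + 0.09 + 0.085 + 0.07 + 0.051 + 0.007 = 0.492
R0 < 1, so the population is declining.

declining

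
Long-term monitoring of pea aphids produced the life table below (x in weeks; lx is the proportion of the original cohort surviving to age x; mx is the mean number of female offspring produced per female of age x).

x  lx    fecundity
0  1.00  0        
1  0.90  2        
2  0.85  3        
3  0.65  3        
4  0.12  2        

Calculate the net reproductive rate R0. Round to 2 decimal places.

6.54

lx·mx by age: 0, 1.8, 2.55, 1.95, 0.24
R0 = Σ lx·mx = 6.54 → 6.54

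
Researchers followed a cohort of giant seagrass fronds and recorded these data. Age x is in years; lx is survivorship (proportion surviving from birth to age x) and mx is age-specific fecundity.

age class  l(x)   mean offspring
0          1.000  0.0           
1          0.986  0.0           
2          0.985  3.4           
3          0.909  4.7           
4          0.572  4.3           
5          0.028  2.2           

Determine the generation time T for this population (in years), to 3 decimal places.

2.924

lx·mx: 0, 0, 3.349, 4.2723, 2.4596, 0.0616 → R0 = 10.1425
x·lx·mx: 0, 0, 6.698, 12.8169, 9.8384, 0.308 → Σ = 29.6613
T = 29.6613 / 10.1425 = 2.924456… → 2.924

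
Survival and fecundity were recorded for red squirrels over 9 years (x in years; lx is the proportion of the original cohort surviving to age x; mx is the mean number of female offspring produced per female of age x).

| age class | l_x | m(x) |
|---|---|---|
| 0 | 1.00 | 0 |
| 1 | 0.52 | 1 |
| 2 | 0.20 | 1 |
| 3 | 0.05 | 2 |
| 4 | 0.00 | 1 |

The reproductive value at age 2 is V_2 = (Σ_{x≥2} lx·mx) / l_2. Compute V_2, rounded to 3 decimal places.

lx·mx for x ≥ 2: 0.2, 0.1, 0 → sum = 0.3
V_2 = 0.3 / l_2 = 0.3 / 0.2 = 1.5 → 1.500

1.500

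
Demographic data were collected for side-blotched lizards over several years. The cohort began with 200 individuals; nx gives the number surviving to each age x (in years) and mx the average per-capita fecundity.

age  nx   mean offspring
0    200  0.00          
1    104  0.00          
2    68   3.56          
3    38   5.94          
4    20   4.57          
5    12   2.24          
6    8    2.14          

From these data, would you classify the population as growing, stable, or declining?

growing

lx = nx/n0 = nx/200: 1, 0.52, 0.34, 0.19, 0.1, 0.06, 0.04
R0 = Σ lx·mx = 0 + 0 + 1.2104 + 1.1286 + 0.457 + 0.1344 + 0.0856 = 3.016
R0 > 1, so the population is growing.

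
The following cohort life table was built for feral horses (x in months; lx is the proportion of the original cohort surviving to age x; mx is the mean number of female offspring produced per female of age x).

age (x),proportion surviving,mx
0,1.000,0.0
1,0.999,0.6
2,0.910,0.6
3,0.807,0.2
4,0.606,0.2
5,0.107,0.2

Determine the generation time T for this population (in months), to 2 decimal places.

1.91

lx·mx: 0, 0.5994, 0.546, 0.1614, 0.1212, 0.0214 → R0 = 1.4494
x·lx·mx: 0, 0.5994, 1.092, 0.4842, 0.4848, 0.107 → Σ = 2.7674
T = 2.7674 / 1.4494 = 1.909342… → 1.91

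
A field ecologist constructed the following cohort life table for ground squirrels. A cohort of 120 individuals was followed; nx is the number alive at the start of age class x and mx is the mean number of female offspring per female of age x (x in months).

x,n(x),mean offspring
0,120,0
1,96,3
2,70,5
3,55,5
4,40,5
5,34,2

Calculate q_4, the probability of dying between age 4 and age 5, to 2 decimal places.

0.15

lx = nx/n0 = nx/120: 1, 0.8, 0.58333…, 0.45833…, 0.33333…, 0.28333…
q_4 = (l_4 − l_5) / l_4 = (0.333333… − 0.283333…) / 0.333333…
     = 0.05… / 0.333333… = 0.15… → 0.15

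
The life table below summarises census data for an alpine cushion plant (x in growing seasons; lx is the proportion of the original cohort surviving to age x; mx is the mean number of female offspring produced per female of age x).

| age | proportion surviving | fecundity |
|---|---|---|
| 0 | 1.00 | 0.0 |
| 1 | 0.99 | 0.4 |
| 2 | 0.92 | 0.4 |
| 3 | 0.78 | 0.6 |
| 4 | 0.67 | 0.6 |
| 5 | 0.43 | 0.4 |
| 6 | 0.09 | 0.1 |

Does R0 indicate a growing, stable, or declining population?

growing

R0 = Σ lx·mx = 0 + 0.396 + 0.368 + 0.468 + 0.402 + 0.172 + 0.009 = 1.815
R0 > 1, so the population is growing.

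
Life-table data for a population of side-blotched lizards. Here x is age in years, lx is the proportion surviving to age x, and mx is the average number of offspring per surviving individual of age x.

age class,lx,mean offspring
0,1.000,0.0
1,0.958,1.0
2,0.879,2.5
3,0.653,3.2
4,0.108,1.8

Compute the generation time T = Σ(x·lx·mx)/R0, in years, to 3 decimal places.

lx·mx: 0, 0.958, 2.1975, 2.0896, 0.1944 → R0 = 5.4395
x·lx·mx: 0, 0.958, 4.395, 6.2688, 0.7776 → Σ = 12.3994
T = 12.3994 / 5.4395 = 2.279511… → 2.280

2.280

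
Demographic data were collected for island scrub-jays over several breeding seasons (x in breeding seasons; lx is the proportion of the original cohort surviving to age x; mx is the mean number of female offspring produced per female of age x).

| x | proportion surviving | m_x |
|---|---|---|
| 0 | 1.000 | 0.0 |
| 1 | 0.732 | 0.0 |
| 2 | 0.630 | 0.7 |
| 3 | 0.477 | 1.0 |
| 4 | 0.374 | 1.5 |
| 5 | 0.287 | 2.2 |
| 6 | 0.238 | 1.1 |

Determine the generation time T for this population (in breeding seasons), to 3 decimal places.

3.914

lx·mx: 0, 0, 0.441, 0.477, 0.561, 0.6314, 0.2618 → R0 = 2.3722
x·lx·mx: 0, 0, 0.882, 1.431, 2.244, 3.157, 1.5708 → Σ = 9.2848
T = 9.2848 / 2.3722 = 3.914004… → 3.914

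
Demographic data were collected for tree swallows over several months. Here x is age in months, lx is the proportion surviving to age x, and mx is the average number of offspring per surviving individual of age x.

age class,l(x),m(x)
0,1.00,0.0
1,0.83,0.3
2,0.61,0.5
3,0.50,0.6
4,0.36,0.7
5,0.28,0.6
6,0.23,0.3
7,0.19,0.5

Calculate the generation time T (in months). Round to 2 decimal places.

lx·mx: 0, 0.249, 0.305, 0.3, 0.252, 0.168, 0.069, 0.095 → R0 = 1.438
x·lx·mx: 0, 0.249, 0.61, 0.9, 1.008, 0.84, 0.414, 0.665 → Σ = 4.686
T = 4.686 / 1.438 = 3.258693… → 3.26

3.26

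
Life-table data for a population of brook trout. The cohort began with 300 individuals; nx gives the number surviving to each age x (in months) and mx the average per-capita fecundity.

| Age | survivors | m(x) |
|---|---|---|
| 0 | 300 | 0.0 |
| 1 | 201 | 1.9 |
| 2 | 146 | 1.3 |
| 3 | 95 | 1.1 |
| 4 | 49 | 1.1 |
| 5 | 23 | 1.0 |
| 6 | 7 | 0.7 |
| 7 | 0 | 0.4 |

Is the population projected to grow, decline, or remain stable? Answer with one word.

growing

lx = nx/n0 = nx/300: 1, 0.67, 0.48667…, 0.31667…, 0.16333…, 0.07667…, 0.02333…, 0
R0 = Σ lx·mx = 0 + 1.273 + 0.632667… + 0.348333… + 0.179667… + 0.076667… + 0.016333… + 0 = 2.526667…
R0 > 1, so the population is growing.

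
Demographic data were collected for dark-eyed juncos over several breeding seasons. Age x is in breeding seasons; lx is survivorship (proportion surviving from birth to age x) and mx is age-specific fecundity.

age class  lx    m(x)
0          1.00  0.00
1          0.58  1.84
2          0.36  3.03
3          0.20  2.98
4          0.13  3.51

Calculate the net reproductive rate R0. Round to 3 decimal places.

lx·mx by age: 0, 1.0672, 1.0908, 0.596, 0.4563
R0 = Σ lx·mx = 3.2103 → 3.210

3.210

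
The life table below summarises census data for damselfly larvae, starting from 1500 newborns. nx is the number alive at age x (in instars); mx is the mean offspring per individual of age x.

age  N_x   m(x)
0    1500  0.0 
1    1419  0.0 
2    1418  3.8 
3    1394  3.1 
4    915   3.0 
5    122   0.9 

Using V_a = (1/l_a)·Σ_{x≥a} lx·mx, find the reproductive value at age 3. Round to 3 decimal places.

5.148

lx = nx/n0 = nx/1500: 1, 0.946, 0.94533…, 0.92933…, 0.61, 0.08133…
lx·mx for x ≥ 3: 2.880933…, 1.83, 0.0732… → sum = 4.784133…
V_3 = 4.784133… / l_3 = 4.784133… / 0.929333… = 5.14792… → 5.148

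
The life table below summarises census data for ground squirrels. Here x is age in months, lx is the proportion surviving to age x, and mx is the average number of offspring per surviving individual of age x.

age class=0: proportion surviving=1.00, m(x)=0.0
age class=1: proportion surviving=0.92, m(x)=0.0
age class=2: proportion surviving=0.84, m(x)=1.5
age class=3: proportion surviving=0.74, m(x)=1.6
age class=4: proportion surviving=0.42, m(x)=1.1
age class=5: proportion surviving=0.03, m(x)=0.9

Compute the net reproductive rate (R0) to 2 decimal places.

2.93

lx·mx by age: 0, 0, 1.26, 1.184, 0.462, 0.027
R0 = Σ lx·mx = 2.933 → 2.93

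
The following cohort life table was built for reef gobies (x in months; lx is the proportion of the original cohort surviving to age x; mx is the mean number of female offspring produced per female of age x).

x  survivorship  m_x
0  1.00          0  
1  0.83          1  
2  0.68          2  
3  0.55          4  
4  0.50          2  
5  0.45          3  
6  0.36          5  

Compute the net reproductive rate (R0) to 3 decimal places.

lx·mx by age: 0, 0.83, 1.36, 2.2, 1, 1.35, 1.8
R0 = Σ lx·mx = 8.54 → 8.540

8.540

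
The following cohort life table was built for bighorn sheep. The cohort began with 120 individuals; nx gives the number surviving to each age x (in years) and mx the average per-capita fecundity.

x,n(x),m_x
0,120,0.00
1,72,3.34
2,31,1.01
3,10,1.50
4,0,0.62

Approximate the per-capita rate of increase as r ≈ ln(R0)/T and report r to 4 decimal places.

lx = nx/n0 = nx/120: 1, 0.6, 0.25833…, 0.08333…, 0
R0 = Σ lx·mx = 0 + 2.004 + 0.26092… + 0.125… + 0 = 2.389917…
Σ x·lx·mx = 2.900833…; T = 2.900833…/2.389917… = 1.21378…
r ≈ ln(R0)/T = ln(2.389917…)/1.21378… = 0.717806… → 0.7178

0.7178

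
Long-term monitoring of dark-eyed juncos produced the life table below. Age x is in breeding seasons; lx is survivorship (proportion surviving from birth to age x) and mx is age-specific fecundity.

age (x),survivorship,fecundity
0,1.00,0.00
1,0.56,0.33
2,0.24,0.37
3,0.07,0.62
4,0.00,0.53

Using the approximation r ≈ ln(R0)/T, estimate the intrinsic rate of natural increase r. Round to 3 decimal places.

R0 = Σ lx·mx = 0 + 0.1848 + 0.0888 + 0.0434 + 0 = 0.317
Σ x·lx·mx = 0.4926; T = 0.4926/0.317 = 1.55394…
r ≈ ln(R0)/T = ln(0.317)/1.55394… = -0.73931… → -0.739

-0.739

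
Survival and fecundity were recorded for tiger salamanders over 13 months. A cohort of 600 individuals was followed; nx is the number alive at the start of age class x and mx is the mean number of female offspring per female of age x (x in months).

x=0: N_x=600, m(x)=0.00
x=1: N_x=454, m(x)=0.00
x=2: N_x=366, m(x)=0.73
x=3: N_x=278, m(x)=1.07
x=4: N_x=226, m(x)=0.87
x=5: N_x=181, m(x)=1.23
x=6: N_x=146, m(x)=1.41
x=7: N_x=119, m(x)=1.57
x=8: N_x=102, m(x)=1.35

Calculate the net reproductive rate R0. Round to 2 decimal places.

2.52

lx = nx/n0 = nx/600: 1, 0.75667…, 0.61, 0.46333…, 0.37667…, 0.30167…, 0.24333…, 0.19833…, 0.17
lx·mx by age: 0, 0, 0.4453, 0.495767…, 0.3277…, 0.37105…, 0.3431…, 0.311383…, 0.2295
R0 = Σ lx·mx = 2.5238… → 2.52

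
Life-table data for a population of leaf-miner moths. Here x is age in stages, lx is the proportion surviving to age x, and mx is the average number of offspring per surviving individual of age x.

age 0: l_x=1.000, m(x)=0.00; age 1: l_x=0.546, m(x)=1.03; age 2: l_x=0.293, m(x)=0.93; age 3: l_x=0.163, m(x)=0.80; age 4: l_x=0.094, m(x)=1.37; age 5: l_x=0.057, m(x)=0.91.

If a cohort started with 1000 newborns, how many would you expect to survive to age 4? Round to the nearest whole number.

94

Expected survivors = N0 · l_4 = 1000 × 0.094 = 94 → 94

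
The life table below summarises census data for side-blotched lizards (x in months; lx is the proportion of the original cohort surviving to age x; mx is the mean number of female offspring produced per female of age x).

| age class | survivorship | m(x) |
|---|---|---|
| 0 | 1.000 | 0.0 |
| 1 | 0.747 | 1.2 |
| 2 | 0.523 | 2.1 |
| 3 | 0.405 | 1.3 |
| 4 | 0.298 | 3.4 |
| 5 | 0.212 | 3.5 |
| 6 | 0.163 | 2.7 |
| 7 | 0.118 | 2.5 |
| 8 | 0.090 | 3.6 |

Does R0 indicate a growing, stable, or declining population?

R0 = Σ lx·mx = 0 + 0.8964 + 1.0983 + 0.5265 + 1.0132 + 0.742 + 0.4401 + 0.295 + 0.324 = 5.3355
R0 > 1, so the population is growing.

growing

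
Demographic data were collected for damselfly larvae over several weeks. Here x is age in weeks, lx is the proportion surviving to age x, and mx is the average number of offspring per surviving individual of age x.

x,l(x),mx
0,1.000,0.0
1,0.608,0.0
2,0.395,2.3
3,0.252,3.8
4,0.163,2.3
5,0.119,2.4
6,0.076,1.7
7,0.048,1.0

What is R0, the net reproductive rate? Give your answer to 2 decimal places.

2.70

lx·mx by age: 0, 0, 0.9085, 0.9576, 0.3749, 0.2856, 0.1292, 0.048
R0 = Σ lx·mx = 2.7038 → 2.70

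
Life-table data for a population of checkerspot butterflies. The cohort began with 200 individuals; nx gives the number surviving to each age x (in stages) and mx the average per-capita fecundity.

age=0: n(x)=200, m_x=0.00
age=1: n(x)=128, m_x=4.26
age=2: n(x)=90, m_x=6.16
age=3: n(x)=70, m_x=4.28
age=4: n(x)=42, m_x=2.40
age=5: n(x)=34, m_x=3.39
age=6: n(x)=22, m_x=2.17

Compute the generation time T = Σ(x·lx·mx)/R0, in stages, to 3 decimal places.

2.296

lx = nx/n0 = nx/200: 1, 0.64, 0.45, 0.35, 0.21, 0.17, 0.11
lx·mx: 0, 2.7264, 2.772, 1.498, 0.504, 0.5763, 0.2387 → R0 = 8.3154
x·lx·mx: 0, 2.7264, 5.544, 4.494, 2.016, 2.8815, 1.4322 → Σ = 19.0941
T = 19.0941 / 8.3154 = 2.296233… → 2.296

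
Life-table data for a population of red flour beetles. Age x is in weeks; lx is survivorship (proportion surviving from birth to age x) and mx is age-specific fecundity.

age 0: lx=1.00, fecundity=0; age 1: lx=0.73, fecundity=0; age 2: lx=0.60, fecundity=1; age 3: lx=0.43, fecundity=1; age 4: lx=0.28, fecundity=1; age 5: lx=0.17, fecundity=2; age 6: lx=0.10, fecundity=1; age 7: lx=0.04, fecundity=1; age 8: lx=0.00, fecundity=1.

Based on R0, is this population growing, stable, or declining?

growing

R0 = Σ lx·mx = 0 + 0 + 0.6 + 0.43 + 0.28 + 0.34 + 0.1 + 0.04 + 0 = 1.79
R0 > 1, so the population is growing.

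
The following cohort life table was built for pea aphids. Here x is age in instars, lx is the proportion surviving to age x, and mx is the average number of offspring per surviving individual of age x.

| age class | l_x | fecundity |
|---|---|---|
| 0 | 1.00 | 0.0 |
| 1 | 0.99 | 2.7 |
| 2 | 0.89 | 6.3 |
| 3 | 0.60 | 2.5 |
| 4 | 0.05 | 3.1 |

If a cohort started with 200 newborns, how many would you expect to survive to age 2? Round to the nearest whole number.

178

Expected survivors = N0 · l_2 = 200 × 0.89 = 178 → 178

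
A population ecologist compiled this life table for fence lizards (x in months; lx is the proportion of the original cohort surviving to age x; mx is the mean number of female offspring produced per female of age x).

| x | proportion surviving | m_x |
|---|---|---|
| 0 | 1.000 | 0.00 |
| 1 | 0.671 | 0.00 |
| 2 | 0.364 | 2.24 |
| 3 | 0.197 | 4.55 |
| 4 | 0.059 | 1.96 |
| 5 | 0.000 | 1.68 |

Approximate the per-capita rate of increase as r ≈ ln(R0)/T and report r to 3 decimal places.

R0 = Σ lx·mx = 0 + 0 + 0.81536 + 0.89635 + 0.11564 + 0 = 1.82735
Σ x·lx·mx = 4.78233; T = 4.78233/1.82735 = 2.61708…
r ≈ ln(R0)/T = ln(1.82735)/2.61708… = 0.23036… → 0.230

0.230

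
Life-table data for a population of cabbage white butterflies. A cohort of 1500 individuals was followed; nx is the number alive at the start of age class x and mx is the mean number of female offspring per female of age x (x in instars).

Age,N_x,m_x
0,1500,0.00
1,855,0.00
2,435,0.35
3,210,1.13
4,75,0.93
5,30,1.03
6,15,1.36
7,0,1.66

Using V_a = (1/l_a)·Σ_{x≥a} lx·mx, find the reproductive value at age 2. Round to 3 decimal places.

lx = nx/n0 = nx/1500: 1, 0.57, 0.29, 0.14, 0.05, 0.02, 0.01, 0
lx·mx for x ≥ 2: 0.1015, 0.1582, 0.0465, 0.0206, 0.0136, 0 → sum = 0.3404
V_2 = 0.3404 / l_2 = 0.3404 / 0.29 = 1.173793… → 1.174

1.174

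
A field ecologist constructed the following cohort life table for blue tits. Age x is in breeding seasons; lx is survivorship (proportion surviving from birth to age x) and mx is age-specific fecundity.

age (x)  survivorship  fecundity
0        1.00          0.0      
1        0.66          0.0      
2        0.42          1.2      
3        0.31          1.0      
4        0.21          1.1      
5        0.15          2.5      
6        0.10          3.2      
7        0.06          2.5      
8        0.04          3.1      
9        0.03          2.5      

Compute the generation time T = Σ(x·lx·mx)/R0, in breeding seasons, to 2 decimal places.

lx·mx: 0, 0, 0.504, 0.31, 0.231, 0.375, 0.32, 0.15, 0.124, 0.075 → R0 = 2.089
x·lx·mx: 0, 0, 1.008, 0.93, 0.924, 1.875, 1.92, 1.05, 0.992, 0.675 → Σ = 9.374
T = 9.374 / 2.089 = 4.487315… → 4.49

4.49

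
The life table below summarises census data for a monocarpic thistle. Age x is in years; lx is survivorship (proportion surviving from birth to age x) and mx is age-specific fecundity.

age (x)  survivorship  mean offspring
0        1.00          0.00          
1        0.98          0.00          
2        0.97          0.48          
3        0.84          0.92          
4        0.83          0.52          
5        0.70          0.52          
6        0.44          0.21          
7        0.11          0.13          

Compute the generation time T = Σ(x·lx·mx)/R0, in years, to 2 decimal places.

3.48

lx·mx: 0, 0, 0.4656, 0.7728, 0.4316, 0.364, 0.0924, 0.0143 → R0 = 2.1407
x·lx·mx: 0, 0, 0.9312, 2.3184, 1.7264, 1.82, 0.5544, 0.1001 → Σ = 7.4505
T = 7.4505 / 2.1407 = 3.480404… → 3.48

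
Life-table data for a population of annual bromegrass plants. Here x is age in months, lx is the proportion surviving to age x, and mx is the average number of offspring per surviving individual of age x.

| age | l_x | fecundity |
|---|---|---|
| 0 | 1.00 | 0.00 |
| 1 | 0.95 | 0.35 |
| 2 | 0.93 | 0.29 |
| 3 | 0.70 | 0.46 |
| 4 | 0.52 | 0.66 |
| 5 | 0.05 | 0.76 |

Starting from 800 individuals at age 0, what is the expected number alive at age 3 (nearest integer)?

560

Expected survivors = N0 · l_3 = 800 × 0.70 = 560 → 560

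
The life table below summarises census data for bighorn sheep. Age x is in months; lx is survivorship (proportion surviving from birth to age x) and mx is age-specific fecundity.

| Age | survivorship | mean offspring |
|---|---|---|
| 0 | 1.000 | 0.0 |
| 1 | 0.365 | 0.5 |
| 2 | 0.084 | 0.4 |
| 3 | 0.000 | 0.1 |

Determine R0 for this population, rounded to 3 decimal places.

0.216

lx·mx by age: 0, 0.1825, 0.0336, 0
R0 = Σ lx·mx = 0.2161 → 0.216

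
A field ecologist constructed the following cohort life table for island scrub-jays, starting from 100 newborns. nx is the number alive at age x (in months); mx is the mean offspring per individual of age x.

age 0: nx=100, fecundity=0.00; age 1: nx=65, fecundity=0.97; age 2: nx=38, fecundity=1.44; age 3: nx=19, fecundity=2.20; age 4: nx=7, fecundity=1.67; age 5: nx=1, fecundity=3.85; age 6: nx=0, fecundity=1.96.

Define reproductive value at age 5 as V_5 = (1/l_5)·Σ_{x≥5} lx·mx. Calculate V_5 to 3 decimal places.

lx = nx/n0 = nx/100: 1, 0.65, 0.38, 0.19, 0.07, 0.01, 0
lx·mx for x ≥ 5: 0.0385, 0 → sum = 0.0385
V_5 = 0.0385 / l_5 = 0.0385 / 0.01 = 3.85 → 3.850

3.850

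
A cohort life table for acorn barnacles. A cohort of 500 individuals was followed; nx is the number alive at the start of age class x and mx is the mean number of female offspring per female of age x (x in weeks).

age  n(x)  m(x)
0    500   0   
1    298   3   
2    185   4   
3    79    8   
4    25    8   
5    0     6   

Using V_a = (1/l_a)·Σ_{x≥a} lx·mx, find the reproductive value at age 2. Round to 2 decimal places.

8.50

lx = nx/n0 = nx/500: 1, 0.596, 0.37, 0.158, 0.05, 0
lx·mx for x ≥ 2: 1.48, 1.264, 0.4, 0 → sum = 3.144
V_2 = 3.144 / l_2 = 3.144 / 0.37 = 8.497297… → 8.50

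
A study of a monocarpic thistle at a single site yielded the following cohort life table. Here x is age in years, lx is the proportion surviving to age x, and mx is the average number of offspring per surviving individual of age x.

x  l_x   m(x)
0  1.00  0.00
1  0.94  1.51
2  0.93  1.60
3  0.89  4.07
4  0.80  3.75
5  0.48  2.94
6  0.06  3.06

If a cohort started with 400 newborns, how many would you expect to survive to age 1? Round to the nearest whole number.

376

Expected survivors = N0 · l_1 = 400 × 0.94 = 376 → 376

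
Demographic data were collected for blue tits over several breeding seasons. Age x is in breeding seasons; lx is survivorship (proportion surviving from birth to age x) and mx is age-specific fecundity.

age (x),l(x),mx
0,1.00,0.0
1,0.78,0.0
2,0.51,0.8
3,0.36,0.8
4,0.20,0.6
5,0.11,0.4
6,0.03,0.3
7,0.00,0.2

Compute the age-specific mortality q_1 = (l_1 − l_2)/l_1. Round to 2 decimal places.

0.35

q_1 = (l_1 − l_2) / l_1 = (0.78 − 0.51) / 0.78
     = 0.27 / 0.78 = 0.346154… → 0.35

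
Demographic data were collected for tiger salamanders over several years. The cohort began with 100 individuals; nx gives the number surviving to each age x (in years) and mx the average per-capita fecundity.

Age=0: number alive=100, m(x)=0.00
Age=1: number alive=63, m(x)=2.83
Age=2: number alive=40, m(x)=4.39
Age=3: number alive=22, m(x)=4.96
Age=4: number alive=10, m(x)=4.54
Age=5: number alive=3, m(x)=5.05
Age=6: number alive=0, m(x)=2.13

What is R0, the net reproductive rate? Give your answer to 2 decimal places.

lx = nx/n0 = nx/100: 1, 0.63, 0.4, 0.22, 0.1, 0.03, 0
lx·mx by age: 0, 1.7829, 1.756, 1.0912, 0.454, 0.1515, 0
R0 = Σ lx·mx = 5.2356 → 5.24

5.24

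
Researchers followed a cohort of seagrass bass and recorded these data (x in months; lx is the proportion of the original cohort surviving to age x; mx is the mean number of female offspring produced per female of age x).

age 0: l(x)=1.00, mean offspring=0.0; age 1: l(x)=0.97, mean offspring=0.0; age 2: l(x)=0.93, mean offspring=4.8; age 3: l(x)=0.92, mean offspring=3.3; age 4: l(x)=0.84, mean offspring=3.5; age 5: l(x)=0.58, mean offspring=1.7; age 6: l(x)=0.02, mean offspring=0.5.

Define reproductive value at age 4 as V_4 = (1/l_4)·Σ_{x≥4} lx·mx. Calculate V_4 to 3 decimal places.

4.686

lx·mx for x ≥ 4: 2.94, 0.986, 0.01 → sum = 3.936
V_4 = 3.936 / l_4 = 3.936 / 0.84 = 4.685714… → 4.686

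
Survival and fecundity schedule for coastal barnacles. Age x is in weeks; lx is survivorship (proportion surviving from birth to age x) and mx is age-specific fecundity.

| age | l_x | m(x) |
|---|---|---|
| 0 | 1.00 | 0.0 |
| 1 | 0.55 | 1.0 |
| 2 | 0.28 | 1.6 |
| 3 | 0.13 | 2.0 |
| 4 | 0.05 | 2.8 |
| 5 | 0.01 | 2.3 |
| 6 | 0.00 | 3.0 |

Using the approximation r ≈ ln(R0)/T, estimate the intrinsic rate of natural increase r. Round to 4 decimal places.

0.1721

R0 = Σ lx·mx = 0 + 0.55 + 0.448 + 0.26 + 0.14 + 0.023 + 0 = 1.421
Σ x·lx·mx = 2.901; T = 2.901/1.421 = 2.04152…
r ≈ ln(R0)/T = ln(1.421)/2.04152… = 0.172107… → 0.1721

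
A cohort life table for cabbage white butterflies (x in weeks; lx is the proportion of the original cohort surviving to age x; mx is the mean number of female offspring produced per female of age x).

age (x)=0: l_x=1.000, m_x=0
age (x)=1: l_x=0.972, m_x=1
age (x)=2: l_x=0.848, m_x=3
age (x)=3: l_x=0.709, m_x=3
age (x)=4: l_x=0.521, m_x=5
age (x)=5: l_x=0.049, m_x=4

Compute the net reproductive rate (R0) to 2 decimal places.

lx·mx by age: 0, 0.972, 2.544, 2.127, 2.605, 0.196
R0 = Σ lx·mx = 8.444 → 8.44

8.44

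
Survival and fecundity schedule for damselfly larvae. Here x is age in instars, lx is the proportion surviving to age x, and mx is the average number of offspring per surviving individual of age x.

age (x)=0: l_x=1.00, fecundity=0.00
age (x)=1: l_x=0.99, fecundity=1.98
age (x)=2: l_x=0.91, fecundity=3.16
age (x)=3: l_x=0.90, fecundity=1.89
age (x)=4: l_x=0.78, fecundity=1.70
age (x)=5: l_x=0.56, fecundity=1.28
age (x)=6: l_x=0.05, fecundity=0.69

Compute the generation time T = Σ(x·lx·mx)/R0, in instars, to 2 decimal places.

2.54

lx·mx: 0, 1.9602, 2.8756, 1.701, 1.326, 0.7168, 0.0345 → R0 = 8.6141
x·lx·mx: 0, 1.9602, 5.7512, 5.103, 5.304, 3.584, 0.207 → Σ = 21.9094
T = 21.9094 / 8.6141 = 2.543435… → 2.54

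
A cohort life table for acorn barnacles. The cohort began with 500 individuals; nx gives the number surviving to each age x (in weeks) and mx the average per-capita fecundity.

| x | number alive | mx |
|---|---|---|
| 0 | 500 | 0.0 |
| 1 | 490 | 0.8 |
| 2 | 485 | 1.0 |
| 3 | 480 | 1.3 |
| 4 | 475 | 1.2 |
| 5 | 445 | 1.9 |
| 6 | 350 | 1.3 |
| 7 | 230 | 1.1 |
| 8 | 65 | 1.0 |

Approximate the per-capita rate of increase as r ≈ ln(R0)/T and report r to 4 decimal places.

lx = nx/n0 = nx/500: 1, 0.98, 0.97, 0.96, 0.95, 0.89, 0.7, 0.46, 0.13
R0 = Σ lx·mx = 0 + 0.784 + 0.97 + 1.248 + 1.14 + 1.691 + 0.91 + 0.506 + 0.13 = 7.379
Σ x·lx·mx = 29.525; T = 29.525/7.379 = 4.00122…
r ≈ ln(R0)/T = ln(7.379)/4.00122… = 0.499507… → 0.4995

0.4995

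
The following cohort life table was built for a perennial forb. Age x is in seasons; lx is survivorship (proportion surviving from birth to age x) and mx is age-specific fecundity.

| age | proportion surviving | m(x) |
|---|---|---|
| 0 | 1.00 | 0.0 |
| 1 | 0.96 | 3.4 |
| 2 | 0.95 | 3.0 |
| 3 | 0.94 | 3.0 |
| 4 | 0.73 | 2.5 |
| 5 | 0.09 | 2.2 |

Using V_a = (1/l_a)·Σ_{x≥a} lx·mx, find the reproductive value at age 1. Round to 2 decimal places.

11.41

lx·mx for x ≥ 1: 3.264, 2.85, 2.82, 1.825, 0.198 → sum = 10.957
V_1 = 10.957 / l_1 = 10.957 / 0.96 = 11.413542… → 11.41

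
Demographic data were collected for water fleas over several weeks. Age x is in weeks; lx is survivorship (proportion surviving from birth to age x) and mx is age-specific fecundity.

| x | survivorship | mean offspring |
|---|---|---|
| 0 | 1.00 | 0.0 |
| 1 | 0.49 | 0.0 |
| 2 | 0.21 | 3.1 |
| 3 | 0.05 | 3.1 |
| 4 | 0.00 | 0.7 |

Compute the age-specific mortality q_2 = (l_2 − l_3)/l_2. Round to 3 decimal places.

0.762

q_2 = (l_2 − l_3) / l_2 = (0.21 − 0.05) / 0.21
     = 0.16 / 0.21 = 0.761905… → 0.762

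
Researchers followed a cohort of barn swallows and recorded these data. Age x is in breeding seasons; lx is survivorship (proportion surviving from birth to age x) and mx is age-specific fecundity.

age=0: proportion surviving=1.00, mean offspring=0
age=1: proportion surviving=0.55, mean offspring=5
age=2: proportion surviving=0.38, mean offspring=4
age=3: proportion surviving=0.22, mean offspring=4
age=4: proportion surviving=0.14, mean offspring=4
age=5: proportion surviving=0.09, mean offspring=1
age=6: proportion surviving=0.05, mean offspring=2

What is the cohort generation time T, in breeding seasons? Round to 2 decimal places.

lx·mx: 0, 2.75, 1.52, 0.88, 0.56, 0.09, 0.1 → R0 = 5.9
x·lx·mx: 0, 2.75, 3.04, 2.64, 2.24, 0.45, 0.6 → Σ = 11.72
T = 11.72 / 5.9 = 1.986441… → 1.99

1.99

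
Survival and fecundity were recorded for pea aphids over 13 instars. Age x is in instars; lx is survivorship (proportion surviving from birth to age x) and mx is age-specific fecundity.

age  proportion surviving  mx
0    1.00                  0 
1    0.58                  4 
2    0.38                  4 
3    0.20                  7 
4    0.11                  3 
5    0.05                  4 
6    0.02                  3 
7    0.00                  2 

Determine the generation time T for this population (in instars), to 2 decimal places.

lx·mx: 0, 2.32, 1.52, 1.4, 0.33, 0.2, 0.06, 0 → R0 = 5.83
x·lx·mx: 0, 2.32, 3.04, 4.2, 1.32, 1, 0.36, 0 → Σ = 12.24
T = 12.24 / 5.83 = 2.099485… → 2.10

2.10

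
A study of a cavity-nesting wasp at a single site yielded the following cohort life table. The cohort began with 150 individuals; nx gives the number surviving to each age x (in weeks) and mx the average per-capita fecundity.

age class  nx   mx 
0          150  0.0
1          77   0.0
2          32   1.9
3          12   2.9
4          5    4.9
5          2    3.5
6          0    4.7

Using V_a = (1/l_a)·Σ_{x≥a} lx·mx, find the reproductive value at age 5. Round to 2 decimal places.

lx = nx/n0 = nx/150: 1, 0.51333…, 0.21333…, 0.08, 0.03333…, 0.01333…, 0
lx·mx for x ≥ 5: 0.046667…, 0 → sum = 0.046667…
V_5 = 0.046667… / l_5 = 0.046667… / 0.013333… = 3.5… → 3.50

3.50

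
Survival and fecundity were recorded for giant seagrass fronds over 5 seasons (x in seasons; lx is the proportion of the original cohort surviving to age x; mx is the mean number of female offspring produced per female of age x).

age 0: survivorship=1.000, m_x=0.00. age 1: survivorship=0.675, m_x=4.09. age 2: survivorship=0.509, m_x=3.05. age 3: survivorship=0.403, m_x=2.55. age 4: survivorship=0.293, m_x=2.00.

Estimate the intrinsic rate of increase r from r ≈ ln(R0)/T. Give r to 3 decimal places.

R0 = Σ lx·mx = 0 + 2.76075 + 1.55245 + 1.02765 + 0.586 = 5.92685
Σ x·lx·mx = 11.2926; T = 11.2926/5.92685 = 1.90533…
r ≈ ln(R0)/T = ln(5.92685)/1.90533… = 0.93396… → 0.934

0.934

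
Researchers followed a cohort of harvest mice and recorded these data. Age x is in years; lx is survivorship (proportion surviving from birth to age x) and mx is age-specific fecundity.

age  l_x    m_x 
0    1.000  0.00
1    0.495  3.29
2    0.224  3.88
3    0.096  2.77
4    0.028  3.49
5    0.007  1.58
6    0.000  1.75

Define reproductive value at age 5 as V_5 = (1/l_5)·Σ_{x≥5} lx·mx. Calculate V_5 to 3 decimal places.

1.580

lx·mx for x ≥ 5: 0.01106, 0 → sum = 0.01106
V_5 = 0.01106 / l_5 = 0.01106 / 0.007 = 1.58 → 1.580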